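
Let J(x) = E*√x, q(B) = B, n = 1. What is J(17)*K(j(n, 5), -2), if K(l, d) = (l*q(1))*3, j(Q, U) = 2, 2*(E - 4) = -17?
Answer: -27*√17 ≈ -111.32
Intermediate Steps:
E = -9/2 (E = 4 + (½)*(-17) = 4 - 17/2 = -9/2 ≈ -4.5000)
K(l, d) = 3*l (K(l, d) = (l*1)*3 = l*3 = 3*l)
J(x) = -9*√x/2
J(17)*K(j(n, 5), -2) = (-9*√17/2)*(3*2) = -9*√17/2*6 = -27*√17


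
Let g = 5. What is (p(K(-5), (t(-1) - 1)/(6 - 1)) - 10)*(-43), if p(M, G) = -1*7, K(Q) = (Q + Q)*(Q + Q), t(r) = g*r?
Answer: 731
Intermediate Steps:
t(r) = 5*r
K(Q) = 4*Q**2 (K(Q) = (2*Q)*(2*Q) = 4*Q**2)
p(M, G) = -7
(p(K(-5), (t(-1) - 1)/(6 - 1)) - 10)*(-43) = (-7 - 10)*(-43) = -17*(-43) = 731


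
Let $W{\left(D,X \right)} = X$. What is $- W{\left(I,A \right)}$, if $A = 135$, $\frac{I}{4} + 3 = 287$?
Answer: $-135$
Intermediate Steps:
$I = 1136$ ($I = -12 + 4 \cdot 287 = -12 + 1148 = 1136$)
$- W{\left(I,A \right)} = \left(-1\right) 135 = -135$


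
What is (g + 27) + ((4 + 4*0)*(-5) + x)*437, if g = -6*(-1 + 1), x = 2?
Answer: -7839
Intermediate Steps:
g = 0 (g = -6*0 = 0)
(g + 27) + ((4 + 4*0)*(-5) + x)*437 = (0 + 27) + ((4 + 4*0)*(-5) + 2)*437 = 27 + ((4 + 0)*(-5) + 2)*437 = 27 + (4*(-5) + 2)*437 = 27 + (-20 + 2)*437 = 27 - 18*437 = 27 - 7866 = -7839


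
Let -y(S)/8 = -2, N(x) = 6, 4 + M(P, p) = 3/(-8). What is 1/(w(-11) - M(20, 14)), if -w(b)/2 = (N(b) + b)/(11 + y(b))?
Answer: 216/1025 ≈ 0.21073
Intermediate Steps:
M(P, p) = -35/8 (M(P, p) = -4 + 3/(-8) = -4 + 3*(-⅛) = -4 - 3/8 = -35/8)
y(S) = 16 (y(S) = -8*(-2) = 16)
w(b) = -4/9 - 2*b/27 (w(b) = -2*(6 + b)/(11 + 16) = -2*(6 + b)/27 = -2*(2/9 + b/27) = -4/9 - 2*b/27)
1/(w(-11) - M(20, 14)) = 1/((-4/9 - 2/27*(-11)) - 1*(-35/8)) = 1/((-4/9 + 22/27) + 35/8) = 1/(10/27 + 35/8) = 1/(1025/216) = 216/1025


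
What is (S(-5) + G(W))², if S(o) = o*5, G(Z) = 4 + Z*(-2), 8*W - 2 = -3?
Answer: 6889/16 ≈ 430.56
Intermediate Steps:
W = -⅛ (W = ¼ + (⅛)*(-3) = ¼ - 3/8 = -⅛ ≈ -0.12500)
G(Z) = 4 - 2*Z
S(o) = 5*o
(S(-5) + G(W))² = (5*(-5) + (4 - 2*(-⅛)))² = (-25 + (4 + ¼))² = (-25 + 17/4)² = (-83/4)² = 6889/16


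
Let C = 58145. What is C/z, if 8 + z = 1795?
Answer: 58145/1787 ≈ 32.538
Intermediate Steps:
z = 1787 (z = -8 + 1795 = 1787)
C/z = 58145/1787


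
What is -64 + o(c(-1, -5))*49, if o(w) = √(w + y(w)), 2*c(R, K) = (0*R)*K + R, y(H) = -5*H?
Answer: -64 + 49*√2 ≈ 5.2965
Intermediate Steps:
c(R, K) = R/2 (c(R, K) = ((0*R)*K + R)/2 = (0*K + R)/2 = (0 + R)/2 = R/2)
o(w) = 2*√(-w) (o(w) = √(w - 5*w) = √(-4*w) = 2*√(-w))
-64 + o(c(-1, -5))*49 = -64 + (2*√(-(-1)/2))*49 = -64 + (2*√(-1*(-½)))*49 = -64 + (2*√(½))*49 = -64 + (2*(√2/2))*49 = -64 + √2*49 = -64 + 49*√2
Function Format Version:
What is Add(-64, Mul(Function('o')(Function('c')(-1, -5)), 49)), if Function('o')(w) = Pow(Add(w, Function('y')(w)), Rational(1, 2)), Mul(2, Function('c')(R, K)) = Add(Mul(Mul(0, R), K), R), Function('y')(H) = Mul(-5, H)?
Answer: Add(-64, Mul(49, Pow(2, Rational(1, 2)))) ≈ 5.2965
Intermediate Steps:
Function('c')(R, K) = Mul(Rational(1, 2), R) (Function('c')(R, K) = Mul(Rational(1, 2), Add(Mul(Mul(0, R), K), R)) = Mul(Rational(1, 2), Add(Mul(0, K), R)) = Mul(Rational(1, 2), Add(0, R)) = Mul(Rational(1, 2), R))
Function('o')(w) = Mul(2, Pow(Mul(-1, w), Rational(1, 2))) (Function('o')(w) = Pow(Add(w, Mul(-5, w)), Rational(1, 2)) = Pow(Mul(-4, w), Rational(1, 2)) = Mul(2, Pow(Mul(-1, w), Rational(1, 2))))
Add(-64, Mul(Function('o')(Function('c')(-1, -5)), 49)) = Add(-64, Mul(Mul(2, Pow(Mul(-1, Mul(Rational(1, 2), -1)), Rational(1, 2))), 49)) = Add(-64, Mul(Mul(2, Pow(Mul(-1, Rational(-1, 2)), Rational(1, 2))), 49)) = Add(-64, Mul(Mul(2, Pow(Rational(1, 2), Rational(1, 2))), 49)) = Add(-64, Mul(Mul(2, Mul(Rational(1, 2), Pow(2, Rational(1, 2)))), 49)) = Add(-64, Mul(Pow(2, Rational(1, 2)), 49)) = Add(-64, Mul(49, Pow(2, Rational(1, 2))))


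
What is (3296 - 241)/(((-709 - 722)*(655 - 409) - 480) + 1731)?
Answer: -611/70155 ≈ -0.0087093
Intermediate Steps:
(3296 - 241)/(((-709 - 722)*(655 - 409) - 480) + 1731) = 3055/((-1431*246 - 480) + 1731) = 3055/((-352026 - 480) + 1731) = 3055/(-352506 + 1731) = 3055/(-350775) = 3055*(-1/350775) = -611/70155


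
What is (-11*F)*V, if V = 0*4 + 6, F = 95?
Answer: -6270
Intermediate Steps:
V = 6 (V = 0 + 6 = 6)
(-11*F)*V = -11*95*6 = -1045*6 = -6270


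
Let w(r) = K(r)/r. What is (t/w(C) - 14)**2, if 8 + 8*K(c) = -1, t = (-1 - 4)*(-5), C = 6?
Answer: 195364/9 ≈ 21707.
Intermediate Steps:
t = 25 (t = -5*(-5) = 25)
K(c) = -9/8 (K(c) = -1 + (1/8)*(-1) = -1 - 1/8 = -9/8)
w(r) = -9/(8*r)
(t/w(C) - 14)**2 = (25/((-9/8/6)) - 14)**2 = (25/((-9/8*1/6)) - 14)**2 = (25/(-3/16) - 14)**2 = (25*(-16/3) - 14)**2 = (-400/3 - 14)**2 = (-442/3)**2 = 195364/9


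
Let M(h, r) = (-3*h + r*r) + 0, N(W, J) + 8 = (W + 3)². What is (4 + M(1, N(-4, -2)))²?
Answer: 2500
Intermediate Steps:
N(W, J) = -8 + (3 + W)² (N(W, J) = -8 + (W + 3)² = -8 + (3 + W)²)
M(h, r) = r² - 3*h (M(h, r) = (-3*h + r²) + 0 = (r² - 3*h) + 0 = r² - 3*h)
(4 + M(1, N(-4, -2)))² = (4 + ((-8 + (3 - 4)²)² - 3*1))² = (4 + ((-8 + (-1)²)² - 3))² = (4 + ((-8 + 1)² - 3))² = (4 + ((-7)² - 3))² = (4 + (49 - 3))² = (4 + 46)² = 50² = 2500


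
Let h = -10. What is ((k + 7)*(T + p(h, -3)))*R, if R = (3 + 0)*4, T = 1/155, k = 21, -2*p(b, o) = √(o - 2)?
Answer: 336/155 - 168*I*√5 ≈ 2.1677 - 375.66*I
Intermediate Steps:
p(b, o) = -√(-2 + o)/2 (p(b, o) = -√(o - 2)/2 = -√(-2 + o)/2)
T = 1/155 ≈ 0.0064516
R = 12 (R = 3*4 = 12)
((k + 7)*(T + p(h, -3)))*R = ((21 + 7)*(1/155 - √(-2 - 3)/2))*12 = (28*(1/155 - I*√5/2))*12 = (28/155 - 14*I*√5)*12 = 336/155 - 168*I*√5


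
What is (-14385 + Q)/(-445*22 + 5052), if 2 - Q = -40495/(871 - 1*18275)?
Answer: 250362227/82460152 ≈ 3.0362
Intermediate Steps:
Q = -5687/17404 (Q = 2 - (-40495)/(871 - 1*18275) = 2 - (-40495)/(871 - 18275) = 2 - (-40495)/(-17404) = 2 - (-40495)*(-1)/17404 = 2 - 1*40495/17404 = 2 - 40495/17404 = -5687/17404 ≈ -0.32676)
(-14385 + Q)/(-445*22 + 5052) = (-14385 - 5687/17404)/(-445*22 + 5052) = -250362227/(17404*(-9790 + 5052)) = -250362227/17404/(-4738) = -250362227/17404*(-1/4738) = 250362227/82460152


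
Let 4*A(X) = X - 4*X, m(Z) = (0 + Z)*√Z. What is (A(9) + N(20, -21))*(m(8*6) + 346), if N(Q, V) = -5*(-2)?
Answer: 2249/2 + 624*√3 ≈ 2205.3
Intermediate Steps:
N(Q, V) = 10
m(Z) = Z^(3/2) (m(Z) = Z*√Z = Z^(3/2))
A(X) = -3*X/4 (A(X) = (X - 4*X)/4 = (-3*X)/4 = -3*X/4)
(A(9) + N(20, -21))*(m(8*6) + 346) = (-¾*9 + 10)*((8*6)^(3/2) + 346) = (-27/4 + 10)*(48^(3/2) + 346) = 13*(192*√3 + 346)/4 = 13*(346 + 192*√3)/4 = 2249/2 + 624*√3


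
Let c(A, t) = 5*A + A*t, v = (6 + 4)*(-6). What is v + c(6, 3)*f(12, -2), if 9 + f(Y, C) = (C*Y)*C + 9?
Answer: 2244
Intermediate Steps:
v = -60 (v = 10*(-6) = -60)
f(Y, C) = Y*C² (f(Y, C) = -9 + ((C*Y)*C + 9) = -9 + (Y*C² + 9) = -9 + (9 + Y*C²) = Y*C²)
v + c(6, 3)*f(12, -2) = -60 + (6*(5 + 3))*(12*(-2)²) = -60 + (6*8)*(12*4) = -60 + 48*48 = -60 + 2304 = 2244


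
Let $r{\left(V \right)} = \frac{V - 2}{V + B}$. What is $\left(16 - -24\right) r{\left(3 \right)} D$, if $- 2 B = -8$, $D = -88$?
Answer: $- \frac{3520}{7} \approx -502.86$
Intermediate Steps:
$B = 4$ ($B = \left(- \frac{1}{2}\right) \left(-8\right) = 4$)
$r{\left(V \right)} = \frac{-2 + V}{4 + V}$ ($r{\left(V \right)} = \frac{V - 2}{V + 4} = \frac{-2 + V}{4 + V}$)
$\left(16 - -24\right) r{\left(3 \right)} D = \left(16 - -24\right) \frac{-2 + 3}{4 + 3} \left(-88\right) = \left(16 + 24\right) \frac{1}{7} \cdot 1 \left(-88\right) = 40 \cdot \frac{1}{7} \cdot 1 \left(-88\right) = 40 \cdot \frac{1}{7} \left(-88\right) = \frac{40}{7} \left(-88\right) = - \frac{3520}{7}$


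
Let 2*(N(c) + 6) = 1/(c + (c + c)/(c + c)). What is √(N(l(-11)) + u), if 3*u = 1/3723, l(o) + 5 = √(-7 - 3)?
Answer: √2482*√((-547273 + 134026*I*√10)/(4 - I*√10))/7446 ≈ 0.012335 - 2.4652*I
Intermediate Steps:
l(o) = -5 + I*√10 (l(o) = -5 + √(-7 - 3) = -5 + √(-10) = -5 + I*√10)
u = 1/11169 (u = (⅓)/3723 = (⅓)*(1/3723) = 1/11169 ≈ 8.9534e-5)
N(c) = -6 + 1/(2*(1 + c)) (N(c) = -6 + 1/(2*(c + (c + c)/(c + c))) = -6 + 1/(2*(c + (2*c)/((2*c)))) = -6 + 1/(2*(c + (2*c)*(1/(2*c)))) = -6 + 1/(2*(c + 1)) = -6 + 1/(2*(1 + c)))
√(N(l(-11)) + u) = √((-11 - 12*(-5 + I*√10))/(2*(1 + (-5 + I*√10))) + 1/11169) = √((-11 + (60 - 12*I*√10))/(2*(-4 + I*√10)) + 1/11169) = √((49 - 12*I*√10)/(2*(-4 + I*√10)) + 1/11169) = √(1/11169 + (49 - 12*I*√10)/(2*(-4 + I*√10)))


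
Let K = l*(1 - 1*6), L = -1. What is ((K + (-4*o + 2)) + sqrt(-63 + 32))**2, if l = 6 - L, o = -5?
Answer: (13 - I*sqrt(31))**2 ≈ 138.0 - 144.76*I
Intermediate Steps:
l = 7 (l = 6 - 1*(-1) = 6 + 1 = 7)
K = -35 (K = 7*(1 - 1*6) = 7*(1 - 6) = 7*(-5) = -35)
((K + (-4*o + 2)) + sqrt(-63 + 32))**2 = ((-35 + (-4*(-5) + 2)) + sqrt(-63 + 32))**2 = ((-35 + (20 + 2)) + sqrt(-31))**2 = ((-35 + 22) + I*sqrt(31))**2 = (-13 + I*sqrt(31))**2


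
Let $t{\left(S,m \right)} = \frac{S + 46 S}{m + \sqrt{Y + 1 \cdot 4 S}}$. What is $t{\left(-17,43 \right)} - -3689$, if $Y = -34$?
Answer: $\frac{7162882}{1951} + \frac{799 i \sqrt{102}}{1951} \approx 3671.4 + 4.1361 i$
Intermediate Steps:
$t{\left(S,m \right)} = \frac{47 S}{m + \sqrt{-34 + 4 S}}$ ($t{\left(S,m \right)} = \frac{S + 46 S}{m + \sqrt{-34 + 1 \cdot 4 S}} = \frac{47 S}{m + \sqrt{-34 + 4 S}}$)
$t{\left(-17,43 \right)} - -3689 = 47 \left(-17\right) \frac{1}{43 + \sqrt{2} \sqrt{-17 + 2 \left(-17\right)}} - -3689 = 47 \left(-17\right) \frac{1}{43 + \sqrt{2} \sqrt{-17 - 34}} + 3689 = 47 \left(-17\right) \frac{1}{43 + \sqrt{2} \sqrt{-51}} + 3689 = 47 \left(-17\right) \frac{1}{43 + \sqrt{2} i \sqrt{51}} + 3689 = 47 \left(-17\right) \frac{1}{43 + i \sqrt{102}} + 3689 = - \frac{799}{43 + i \sqrt{102}} + 3689 = 3689 - \frac{799}{43 + i \sqrt{102}}$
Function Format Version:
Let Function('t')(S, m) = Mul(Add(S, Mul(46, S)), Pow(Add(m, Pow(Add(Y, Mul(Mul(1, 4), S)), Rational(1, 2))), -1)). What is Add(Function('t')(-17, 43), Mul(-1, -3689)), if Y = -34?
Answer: Add(Rational(7162882, 1951), Mul(Rational(799, 1951), I, Pow(102, Rational(1, 2)))) ≈ Add(3671.4, Mul(4.1361, I))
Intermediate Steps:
Function('t')(S, m) = Mul(47, S, Pow(Add(m, Pow(Add(-34, Mul(4, S)), Rational(1, 2))), -1)) (Function('t')(S, m) = Mul(Add(S, Mul(46, S)), Pow(Add(m, Pow(Add(-34, Mul(Mul(1, 4), S)), Rational(1, 2))), -1)) = Mul(Mul(47, S), Pow(Add(m, Pow(Add(-34, Mul(4, S)), Rational(1, 2))), -1)) = Mul(47, S, Pow(Add(m, Pow(Add(-34, Mul(4, S)), Rational(1, 2))), -1)))
Add(Function('t')(-17, 43), Mul(-1, -3689)) = Add(Mul(47, -17, Pow(Add(43, Mul(Pow(2, Rational(1, 2)), Pow(Add(-17, Mul(2, -17)), Rational(1, 2)))), -1)), Mul(-1, -3689)) = Add(Mul(47, -17, Pow(Add(43, Mul(Pow(2, Rational(1, 2)), Pow(Add(-17, -34), Rational(1, 2)))), -1)), 3689) = Add(Mul(47, -17, Pow(Add(43, Mul(Pow(2, Rational(1, 2)), Pow(-51, Rational(1, 2)))), -1)), 3689) = Add(Mul(47, -17, Pow(Add(43, Mul(Pow(2, Rational(1, 2)), Mul(I, Pow(51, Rational(1, 2))))), -1)), 3689) = Add(Mul(47, -17, Pow(Add(43, Mul(I, Pow(102, Rational(1, 2)))), -1)), 3689) = Add(Mul(-799, Pow(Add(43, Mul(I, Pow(102, Rational(1, 2)))), -1)), 3689) = Add(3689, Mul(-799, Pow(Add(43, Mul(I, Pow(102, Rational(1, 2)))), -1)))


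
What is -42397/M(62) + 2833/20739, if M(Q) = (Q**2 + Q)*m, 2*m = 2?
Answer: -9335545/871038 ≈ -10.718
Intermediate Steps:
m = 1 (m = (1/2)*2 = 1)
M(Q) = Q + Q**2 (M(Q) = (Q**2 + Q)*1 = (Q + Q**2)*1 = Q + Q**2)
-42397/M(62) + 2833/20739 = -42397*1/(62*(1 + 62)) + 2833/20739 = -42397/(62*63) + 2833*(1/20739) = -42397/3906 + 2833/20739 = -9335545/871038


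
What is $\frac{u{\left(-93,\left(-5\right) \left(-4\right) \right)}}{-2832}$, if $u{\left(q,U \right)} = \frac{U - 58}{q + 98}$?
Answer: $\frac{19}{7080} \approx 0.0026836$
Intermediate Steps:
$u{\left(q,U \right)} = \frac{-58 + U}{98 + q}$
$\frac{u{\left(-93,\left(-5\right) \left(-4\right) \right)}}{-2832} = \frac{\frac{1}{98 - 93} \left(-58 - -20\right)}{-2832} = \frac{-58 + 20}{5} \left(- \frac{1}{2832}\right) = \frac{1}{5} \left(-38\right) \left(- \frac{1}{2832}\right) = \left(- \frac{38}{5}\right) \left(- \frac{1}{2832}\right) = \frac{19}{7080}$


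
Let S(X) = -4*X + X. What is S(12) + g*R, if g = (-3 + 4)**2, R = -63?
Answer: -99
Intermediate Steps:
S(X) = -3*X
g = 1 (g = 1**2 = 1)
S(12) + g*R = -3*12 + 1*(-63) = -36 - 63 = -99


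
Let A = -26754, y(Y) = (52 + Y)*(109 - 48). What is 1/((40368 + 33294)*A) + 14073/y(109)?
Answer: 3962058434569/2764966666644 ≈ 1.4329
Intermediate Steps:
y(Y) = 3172 + 61*Y (y(Y) = (52 + Y)*61 = 3172 + 61*Y)
1/((40368 + 33294)*A) + 14073/y(109) = 1/((40368 + 33294)*(-26754)) + 14073/(3172 + 61*109) = -1/26754/73662 + 14073/(3172 + 6649) = (1/73662)*(-1/26754) + 14073/9821 = -1/1970753148 + 14073*(1/9821) = -1/1970753148 + 14073/9821 = 3962058434569/2764966666644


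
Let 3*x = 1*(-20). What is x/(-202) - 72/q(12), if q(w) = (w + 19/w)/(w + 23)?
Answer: -9161090/49389 ≈ -185.49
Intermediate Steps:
x = -20/3 (x = (1*(-20))/3 = (⅓)*(-20) = -20/3 ≈ -6.6667)
q(w) = (w + 19/w)/(23 + w)
x/(-202) - 72/q(12) = -20/3/(-202) - 72*12*(23 + 12)/(19 + 12²) = -20/3*(-1/202) - 72*420/(19 + 144) = 10/303 - 72/((1/12)*(1/35)*163) = 10/303 - 72/163/420 = 10/303 - 72*420/163 = 10/303 - 30240/163 = -9161090/49389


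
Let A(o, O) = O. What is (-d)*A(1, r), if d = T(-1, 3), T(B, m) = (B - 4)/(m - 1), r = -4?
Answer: -10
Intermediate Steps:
T(B, m) = (-4 + B)/(-1 + m)
d = -5/2 (d = (-4 - 1)/(-1 + 3) = -5/2 ≈ -2.5000)
(-d)*A(1, r) = -1*(-5/2)*(-4) = (5/2)*(-4) = -10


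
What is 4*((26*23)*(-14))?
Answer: -33488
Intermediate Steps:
4*((26*23)*(-14)) = 4*(598*(-14)) = 4*(-8372) = -33488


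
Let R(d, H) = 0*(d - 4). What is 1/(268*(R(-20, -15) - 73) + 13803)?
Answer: -1/5761 ≈ -0.00017358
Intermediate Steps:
R(d, H) = 0 (R(d, H) = 0*(-4 + d) = 0)
1/(268*(R(-20, -15) - 73) + 13803) = 1/(268*(0 - 73) + 13803) = 1/(268*(-73) + 13803) = 1/(-19564 + 13803) = 1/(-5761) = -1/5761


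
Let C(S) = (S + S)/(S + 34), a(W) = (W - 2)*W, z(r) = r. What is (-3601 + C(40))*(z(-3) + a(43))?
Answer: -234426720/37 ≈ -6.3359e+6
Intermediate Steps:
a(W) = W*(-2 + W) (a(W) = (-2 + W)*W = W*(-2 + W))
C(S) = 2*S/(34 + S) (C(S) = (2*S)/(34 + S) = 2*S/(34 + S))
(-3601 + C(40))*(z(-3) + a(43)) = (-3601 + 2*40/(34 + 40))*(-3 + 43*(-2 + 43)) = (-3601 + 2*40/74)*(-3 + 43*41) = (-3601 + 2*40*(1/74))*(-3 + 1763) = (-3601 + 40/37)*1760 = -133197/37*1760 = -234426720/37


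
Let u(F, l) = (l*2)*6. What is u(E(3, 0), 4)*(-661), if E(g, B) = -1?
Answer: -31728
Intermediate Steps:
u(F, l) = 12*l (u(F, l) = (2*l)*6 = 12*l)
u(E(3, 0), 4)*(-661) = (12*4)*(-661) = 48*(-661) = -31728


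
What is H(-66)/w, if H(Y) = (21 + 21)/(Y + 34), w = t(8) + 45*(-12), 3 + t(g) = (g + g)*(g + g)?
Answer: 3/656 ≈ 0.0045732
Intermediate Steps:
t(g) = -3 + 4*g² (t(g) = -3 + (g + g)*(g + g) = -3 + (2*g)*(2*g) = -3 + 4*g²)
w = -287 (w = (-3 + 4*8²) + 45*(-12) = (-3 + 4*64) - 540 = (-3 + 256) - 540 = 253 - 540 = -287)
H(Y) = 42/(34 + Y)
H(-66)/w = (42/(34 - 66))/(-287) = (42/(-32))*(-1/287) = (42*(-1/32))*(-1/287) = -21/16*(-1/287) = 3/656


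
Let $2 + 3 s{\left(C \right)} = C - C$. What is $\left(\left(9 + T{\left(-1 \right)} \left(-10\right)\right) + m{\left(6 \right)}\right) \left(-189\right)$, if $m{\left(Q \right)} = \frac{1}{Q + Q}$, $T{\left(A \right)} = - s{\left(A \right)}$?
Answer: $- \frac{1827}{4} \approx -456.75$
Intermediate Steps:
$s{\left(C \right)} = - \frac{2}{3}$ ($s{\left(C \right)} = - \frac{2}{3} + \frac{C - C}{3} = - \frac{2}{3} + \frac{1}{3} \cdot 0 = - \frac{2}{3} + 0 = - \frac{2}{3}$)
$T{\left(A \right)} = \frac{2}{3}$ ($T{\left(A \right)} = \left(-1\right) \left(- \frac{2}{3}\right) = \frac{2}{3}$)
$m{\left(Q \right)} = \frac{1}{2 Q}$
$\left(\left(9 + T{\left(-1 \right)} \left(-10\right)\right) + m{\left(6 \right)}\right) \left(-189\right) = \left(\left(9 + \frac{2}{3} \left(-10\right)\right) + \frac{1}{2 \cdot 6}\right) \left(-189\right) = \left(\left(9 - \frac{20}{3}\right) + \frac{1}{2} \cdot \frac{1}{6}\right) \left(-189\right) = \left(\frac{7}{3} + \frac{1}{12}\right) \left(-189\right) = \frac{29}{12} \left(-189\right) = - \frac{1827}{4}$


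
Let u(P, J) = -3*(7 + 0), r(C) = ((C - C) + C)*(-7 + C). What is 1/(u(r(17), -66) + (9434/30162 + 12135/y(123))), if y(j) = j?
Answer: 618321/48211301 ≈ 0.012825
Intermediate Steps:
r(C) = C*(-7 + C) (r(C) = (0 + C)*(-7 + C) = C*(-7 + C))
u(P, J) = -21 (u(P, J) = -3*7 = -21)
1/(u(r(17), -66) + (9434/30162 + 12135/y(123))) = 1/(-21 + (9434/30162 + 12135/123)) = 1/(-21 + (9434*(1/30162) + 12135*(1/123))) = 1/(-21 + (4717/15081 + 4045/41)) = 1/(-21 + 61196042/618321) = 1/(48211301/618321) = 618321/48211301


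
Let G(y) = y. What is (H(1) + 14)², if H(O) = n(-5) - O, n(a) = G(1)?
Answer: 196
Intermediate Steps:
n(a) = 1
H(O) = 1 - O
(H(1) + 14)² = ((1 - 1*1) + 14)² = ((1 - 1) + 14)² = (0 + 14)² = 14² = 196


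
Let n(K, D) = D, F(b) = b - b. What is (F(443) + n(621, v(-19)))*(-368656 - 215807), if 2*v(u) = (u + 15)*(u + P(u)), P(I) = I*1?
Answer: -44419188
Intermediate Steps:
P(I) = I
F(b) = 0
v(u) = u*(15 + u) (v(u) = ((u + 15)*(u + u))/2 = ((15 + u)*(2*u))/2 = (2*u*(15 + u))/2 = u*(15 + u))
(F(443) + n(621, v(-19)))*(-368656 - 215807) = (0 - 19*(15 - 19))*(-368656 - 215807) = (0 - 19*(-4))*(-584463) = (0 + 76)*(-584463) = 76*(-584463) = -44419188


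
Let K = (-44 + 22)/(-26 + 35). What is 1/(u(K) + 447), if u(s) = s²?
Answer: 81/36691 ≈ 0.0022076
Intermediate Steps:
K = -22/9 ≈ -2.4444
1/(u(K) + 447) = 1/((-22/9)² + 447) = 1/(484/81 + 447) = 1/(36691/81) = 81/36691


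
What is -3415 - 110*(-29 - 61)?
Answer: 6485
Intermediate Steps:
-3415 - 110*(-29 - 61) = -3415 - 110*(-90) = -3415 - 1*(-9900) = -3415 + 9900 = 6485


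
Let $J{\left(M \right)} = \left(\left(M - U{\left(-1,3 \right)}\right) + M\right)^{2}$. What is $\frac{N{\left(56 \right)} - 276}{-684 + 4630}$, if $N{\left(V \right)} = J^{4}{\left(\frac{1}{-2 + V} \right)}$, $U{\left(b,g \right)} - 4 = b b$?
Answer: $\frac{51937687451215670}{557233475477013} \approx 93.206$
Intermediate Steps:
$U{\left(b,g \right)} = 4 + b^{2}$ ($U{\left(b,g \right)} = 4 + b b = 4 + b^{2}$)
$J{\left(M \right)} = \left(-5 + 2 M\right)^{2}$ ($J{\left(M \right)} = \left(\left(M - \left(4 + \left(-1\right)^{2}\right)\right) + M\right)^{2} = \left(\left(M - \left(4 + 1\right)\right) + M\right)^{2} = \left(\left(M - 5\right) + M\right)^{2} = \left(\left(-5 + M\right) + M\right)^{2} = \left(-5 + 2 M\right)^{2}$)
$N{\left(V \right)} = \left(-5 + \frac{2}{-2 + V}\right)^{8}$ ($N{\left(V \right)} = \left(\left(-5 + \frac{2}{-2 + V}\right)^{2}\right)^{4} = \left(-5 + \frac{2}{-2 + V}\right)^{8}$)
$\frac{N{\left(56 \right)} - 276}{-684 + 4630} = \frac{\frac{\left(-12 + 5 \cdot 56\right)^{8}}{\left(-2 + 56\right)^{8}} - 276}{-684 + 4630} = \frac{\frac{\left(-12 + 280\right)^{8}}{72301961339136} - 276}{3946} = \left(268^{8} \cdot \frac{1}{72301961339136} - 276\right) \frac{1}{3946} = \left(26612051316352024576 \cdot \frac{1}{72301961339136} - 276\right) \frac{1}{3946} = \left(\frac{103953325454500096}{282429536481} - 276\right) \frac{1}{3946} = \frac{103875374902431340}{282429536481} \cdot \frac{1}{3946} = \frac{51937687451215670}{557233475477013}$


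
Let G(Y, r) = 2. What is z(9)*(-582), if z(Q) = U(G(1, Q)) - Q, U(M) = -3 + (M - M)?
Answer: 6984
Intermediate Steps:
U(M) = -3 (U(M) = -3 + 0 = -3)
z(Q) = -3 - Q
z(9)*(-582) = (-3 - 1*9)*(-582) = (-3 - 9)*(-582) = -12*(-582) = 6984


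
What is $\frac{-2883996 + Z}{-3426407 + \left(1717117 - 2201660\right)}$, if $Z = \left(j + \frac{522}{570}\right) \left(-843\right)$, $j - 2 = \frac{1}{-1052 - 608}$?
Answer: $\frac{1213849913}{1644684840} \approx 0.73804$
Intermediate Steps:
$j = \frac{3319}{1660}$ ($j = 2 + \frac{1}{-1052 - 608} = 2 + \frac{1}{-1660} = 2 - \frac{1}{1660} = \frac{3319}{1660} \approx 1.9994$)
$Z = - \frac{15501927}{6308}$ ($Z = \left(\frac{3319}{1660} + \frac{522}{570}\right) \left(-843\right) = \left(\frac{3319}{1660} + 522 \cdot \frac{1}{570}\right) \left(-843\right) = \left(\frac{3319}{1660} + \frac{87}{95}\right) \left(-843\right) = \frac{18389}{6308} \left(-843\right) = - \frac{15501927}{6308} \approx -2457.5$)
$\frac{-2883996 + Z}{-3426407 + \left(1717117 - 2201660\right)} = \frac{-2883996 - \frac{15501927}{6308}}{-3426407 + \left(1717117 - 2201660\right)} = - \frac{18207748695}{6308 \left(-3426407 + \left(1717117 - 2201660\right)\right)} = - \frac{18207748695}{6308 \left(-3426407 - 484543\right)} = - \frac{18207748695}{6308 \left(-3910950\right)} = \left(- \frac{18207748695}{6308}\right) \left(- \frac{1}{3910950}\right) = \frac{1213849913}{1644684840}$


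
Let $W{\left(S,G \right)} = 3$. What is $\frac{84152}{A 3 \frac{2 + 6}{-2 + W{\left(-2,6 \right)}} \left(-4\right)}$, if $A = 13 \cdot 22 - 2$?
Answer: $- \frac{10519}{3408} \approx -3.0866$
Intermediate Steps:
$A = 284$ ($A = 286 - 2 = 284$)
$\frac{84152}{A 3 \frac{2 + 6}{-2 + W{\left(-2,6 \right)}} \left(-4\right)} = \frac{84152}{284 \cdot 3 \frac{2 + 6}{-2 + 3} \left(-4\right)} = \frac{84152}{284 \cdot 3 \cdot \frac{8}{1} \left(-4\right)} = \frac{84152}{284 \cdot 3 \cdot 8 \cdot 1 \left(-4\right)} = \frac{84152}{284 \cdot 3 \cdot 8 \left(-4\right)} = \frac{84152}{284 \cdot 24 \left(-4\right)} = \frac{84152}{284 \left(-96\right)} = \frac{84152}{-27264} = 84152 \left(- \frac{1}{27264}\right) = - \frac{10519}{3408}$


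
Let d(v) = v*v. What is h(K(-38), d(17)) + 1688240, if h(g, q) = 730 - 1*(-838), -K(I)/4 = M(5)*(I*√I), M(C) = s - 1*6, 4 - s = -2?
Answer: 1689808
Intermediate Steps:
s = 6 (s = 4 - 1*(-2) = 4 + 2 = 6)
M(C) = 0 (M(C) = 6 - 1*6 = 6 - 6 = 0)
K(I) = 0 (K(I) = -0*I*√I = -0*I^(3/2) = -4*0 = 0)
d(v) = v²
h(g, q) = 1568 (h(g, q) = 730 + 838 = 1568)
h(K(-38), d(17)) + 1688240 = 1568 + 1688240 = 1689808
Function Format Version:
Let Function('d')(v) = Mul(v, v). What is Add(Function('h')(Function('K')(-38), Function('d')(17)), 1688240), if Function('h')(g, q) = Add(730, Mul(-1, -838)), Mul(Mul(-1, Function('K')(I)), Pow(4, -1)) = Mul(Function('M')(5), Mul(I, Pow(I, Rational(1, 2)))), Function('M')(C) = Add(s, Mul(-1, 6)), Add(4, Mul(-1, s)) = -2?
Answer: 1689808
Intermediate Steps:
s = 6 (s = Add(4, Mul(-1, -2)) = Add(4, 2) = 6)
Function('M')(C) = 0 (Function('M')(C) = Add(6, Mul(-1, 6)) = Add(6, -6) = 0)
Function('K')(I) = 0 (Function('K')(I) = Mul(-4, Mul(0, Mul(I, Pow(I, Rational(1, 2))))) = Mul(-4, Mul(0, Pow(I, Rational(3, 2)))) = Mul(-4, 0) = 0)
Function('d')(v) = Pow(v, 2)
Function('h')(g, q) = 1568 (Function('h')(g, q) = Add(730, 838) = 1568)
Add(Function('h')(Function('K')(-38), Function('d')(17)), 1688240) = Add(1568, 1688240) = 1689808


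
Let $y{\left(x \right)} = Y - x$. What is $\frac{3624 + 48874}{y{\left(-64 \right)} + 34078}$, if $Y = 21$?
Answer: $\frac{52498}{34163} \approx 1.5367$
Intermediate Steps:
$y{\left(x \right)} = 21 - x$
$\frac{3624 + 48874}{y{\left(-64 \right)} + 34078} = \frac{3624 + 48874}{\left(21 - -64\right) + 34078} = \frac{52498}{\left(21 + 64\right) + 34078} = \frac{52498}{85 + 34078} = \frac{52498}{34163}$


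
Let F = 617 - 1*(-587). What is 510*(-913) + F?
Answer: -464426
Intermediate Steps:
F = 1204 (F = 617 + 587 = 1204)
510*(-913) + F = 510*(-913) + 1204 = -465630 + 1204 = -464426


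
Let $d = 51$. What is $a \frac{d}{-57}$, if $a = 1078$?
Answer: $- \frac{18326}{19} \approx -964.53$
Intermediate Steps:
$a \frac{d}{-57} = 1078 \frac{51}{-57} = 1078 \cdot 51 \left(- \frac{1}{57}\right) = 1078 \left(- \frac{17}{19}\right) = - \frac{18326}{19}$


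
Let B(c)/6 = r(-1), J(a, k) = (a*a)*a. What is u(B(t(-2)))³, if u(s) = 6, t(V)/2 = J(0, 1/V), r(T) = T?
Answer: 216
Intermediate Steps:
J(a, k) = a³ (J(a, k) = a²*a = a³)
t(V) = 0 (t(V) = 2*0³ = 2*0 = 0)
B(c) = -6 (B(c) = 6*(-1) = -6)
u(B(t(-2)))³ = 6³ = 216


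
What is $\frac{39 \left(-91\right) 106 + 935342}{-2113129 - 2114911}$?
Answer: $- \frac{139787}{1057010} \approx -0.13225$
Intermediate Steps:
$\frac{39 \left(-91\right) 106 + 935342}{-2113129 - 2114911} = \frac{\left(-3549\right) 106 + 935342}{-4228040} = \left(-376194 + 935342\right) \left(- \frac{1}{4228040}\right) = 559148 \left(- \frac{1}{4228040}\right) = - \frac{139787}{1057010}$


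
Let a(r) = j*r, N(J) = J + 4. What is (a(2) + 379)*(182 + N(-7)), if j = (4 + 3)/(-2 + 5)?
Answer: 206029/3 ≈ 68676.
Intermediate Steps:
j = 7/3 ≈ 2.3333
N(J) = 4 + J
a(r) = 7*r/3
(a(2) + 379)*(182 + N(-7)) = ((7/3)*2 + 379)*(182 + (4 - 7)) = (14/3 + 379)*(182 - 3) = (1151/3)*179 = 206029/3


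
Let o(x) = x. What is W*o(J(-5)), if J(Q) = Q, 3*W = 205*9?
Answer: -3075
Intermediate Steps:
W = 615 (W = (205*9)/3 = (⅓)*1845 = 615)
W*o(J(-5)) = 615*(-5) = -3075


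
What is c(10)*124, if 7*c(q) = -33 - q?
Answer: -5332/7 ≈ -761.71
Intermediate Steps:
c(q) = -33/7 - q/7 (c(q) = (-33 - q)/7 = -33/7 - q/7)
c(10)*124 = (-33/7 - ⅐*10)*124 = (-33/7 - 10/7)*124 = -43/7*124 = -5332/7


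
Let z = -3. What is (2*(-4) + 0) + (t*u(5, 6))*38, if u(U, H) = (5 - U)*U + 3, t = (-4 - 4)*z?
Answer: 2728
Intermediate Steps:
t = 24 (t = (-4 - 4)*(-3) = -8*(-3) = 24)
u(U, H) = 3 + U*(5 - U) (u(U, H) = U*(5 - U) + 3 = 3 + U*(5 - U))
(2*(-4) + 0) + (t*u(5, 6))*38 = (2*(-4) + 0) + (24*(3 - 1*5² + 5*5))*38 = (-8 + 0) + (24*(3 - 1*25 + 25))*38 = -8 + (24*(3 - 25 + 25))*38 = -8 + (24*3)*38 = -8 + 72*38 = -8 + 2736 = 2728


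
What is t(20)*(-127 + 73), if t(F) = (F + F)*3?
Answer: -6480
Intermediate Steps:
t(F) = 6*F (t(F) = (2*F)*3 = 6*F)
t(20)*(-127 + 73) = (6*20)*(-127 + 73) = 120*(-54) = -6480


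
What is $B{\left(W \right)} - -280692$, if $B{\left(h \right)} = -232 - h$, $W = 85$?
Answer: $280375$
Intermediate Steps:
$B{\left(W \right)} - -280692 = \left(-232 - 85\right) - -280692 = \left(-232 - 85\right) + 280692 = -317 + 280692 = 280375$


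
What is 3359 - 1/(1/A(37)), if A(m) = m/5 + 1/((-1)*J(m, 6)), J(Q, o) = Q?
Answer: 620051/185 ≈ 3351.6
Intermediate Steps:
A(m) = -1/m + m/5 (A(m) = m/5 + 1/((-1)*m) = m*(⅕) - 1/m = m/5 - 1/m = -1/m + m/5)
3359 - 1/(1/A(37)) = 3359 - 1/(1/(-1/37 + (⅕)*37)) = 3359 - 1/(1/(-1*1/37 + 37/5)) = 3359 - 1/(1/(-1/37 + 37/5)) = 3359 - 1/(1/(1364/185)) = 3359 - 1/185/1364 = 3359 - 1*1364/185 = 3359 - 1364/185 = 620051/185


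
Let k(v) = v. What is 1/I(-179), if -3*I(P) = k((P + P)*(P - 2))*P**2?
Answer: -3/2076192718 ≈ -1.4450e-9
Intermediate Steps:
I(P) = -2*P**3*(-2 + P)/3 (I(P) = -(P + P)*(P - 2)*P**2/3 = -(2*P)*(-2 + P)*P**2/3 = -2*P*(-2 + P)*P**2/3 = -2*P**3*(-2 + P)/3)
1/I(-179) = 1/((2/3)*(-179)**3*(2 - 1*(-179))) = 1/((2/3)*(-5735339)*(2 + 179)) = 1/((2/3)*(-5735339)*181) = 1/(-2076192718/3) = -3/2076192718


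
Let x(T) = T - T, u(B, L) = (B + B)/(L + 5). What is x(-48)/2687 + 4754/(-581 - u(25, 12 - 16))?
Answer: -4754/631 ≈ -7.5341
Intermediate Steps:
u(B, L) = 2*B/(5 + L) (u(B, L) = (2*B)/(5 + L) = 2*B/(5 + L))
x(T) = 0
x(-48)/2687 + 4754/(-581 - u(25, 12 - 16)) = 0/2687 + 4754/(-581 - 2*25/(5 + (12 - 16))) = 0*(1/2687) + 4754/(-581 - 2*25/(5 - 4)) = 0 + 4754/(-581 - 2*25/1) = 0 + 4754/(-581 - 2*25) = 0 + 4754/(-581 - 1*50) = 0 + 4754/(-581 - 50) = 0 + 4754/(-631) = 0 + 4754*(-1/631) = 0 - 4754/631 = -4754/631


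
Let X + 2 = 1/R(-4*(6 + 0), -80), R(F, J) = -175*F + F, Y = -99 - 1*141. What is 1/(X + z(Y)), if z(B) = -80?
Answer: -4176/342431 ≈ -0.012195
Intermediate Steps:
Y = -240 (Y = -99 - 141 = -240)
R(F, J) = -174*F
X = -8351/4176 (X = -2 + 1/(-(-696)*(6 + 0)) = -2 + 1/(-(-696)*6) = -2 + 1/(-174*(-24)) = -2 + 1/4176 = -8351/4176 ≈ -1.9998)
1/(X + z(Y)) = 1/(-8351/4176 - 80) = 1/(-342431/4176) = -4176/342431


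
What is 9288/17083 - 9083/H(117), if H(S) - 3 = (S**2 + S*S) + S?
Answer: 100236535/469748334 ≈ 0.21338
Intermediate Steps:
H(S) = 3 + S + 2*S**2 (H(S) = 3 + ((S**2 + S*S) + S) = 3 + ((S**2 + S**2) + S) = 3 + (2*S**2 + S) = 3 + (S + 2*S**2) = 3 + S + 2*S**2)
9288/17083 - 9083/H(117) = 9288/17083 - 9083/(3 + 117 + 2*117**2) = 9288*(1/17083) - 9083/(3 + 117 + 2*13689) = 9288/17083 - 9083/(3 + 117 + 27378) = 9288/17083 - 9083/27498 = 100236535/469748334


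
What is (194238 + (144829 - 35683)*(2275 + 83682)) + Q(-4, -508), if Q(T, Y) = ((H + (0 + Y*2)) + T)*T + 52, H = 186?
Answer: 9382060348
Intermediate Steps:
Q(T, Y) = 52 + T*(186 + T + 2*Y) (Q(T, Y) = ((186 + (0 + Y*2)) + T)*T + 52 = ((186 + (0 + 2*Y)) + T)*T + 52 = ((186 + 2*Y) + T)*T + 52 = (186 + T + 2*Y)*T + 52 = T*(186 + T + 2*Y) + 52 = 52 + T*(186 + T + 2*Y))
(194238 + (144829 - 35683)*(2275 + 83682)) + Q(-4, -508) = (194238 + (144829 - 35683)*(2275 + 83682)) + (52 + (-4)² + 186*(-4) + 2*(-4)*(-508)) = (194238 + 109146*85957) + (52 + 16 - 744 + 4064) = (194238 + 9381862722) + 3388 = 9382056960 + 3388 = 9382060348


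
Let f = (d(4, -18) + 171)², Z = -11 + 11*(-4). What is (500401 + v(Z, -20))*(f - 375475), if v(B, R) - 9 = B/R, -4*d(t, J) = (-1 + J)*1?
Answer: -11035884608541/64 ≈ -1.7244e+11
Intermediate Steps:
d(t, J) = ¼ - J/4 (d(t, J) = -(-1 + J)/4 = ¼ - J/4)
Z = -55 (Z = -11 - 44 = -55)
v(B, R) = 9 + B/R
f = 494209/16 (f = ((¼ - ¼*(-18)) + 171)² = ((¼ + 9/2) + 171)² = (19/4 + 171)² = (703/4)² = 494209/16 ≈ 30888.)
(500401 + v(Z, -20))*(f - 375475) = (500401 + (9 - 55/(-20)))*(494209/16 - 375475) = (500401 + (9 - 55*(-1/20)))*(-5513391/16) = (500401 + (9 + 11/4))*(-5513391/16) = (500401 + 47/4)*(-5513391/16) = (2001651/4)*(-5513391/16) = -11035884608541/64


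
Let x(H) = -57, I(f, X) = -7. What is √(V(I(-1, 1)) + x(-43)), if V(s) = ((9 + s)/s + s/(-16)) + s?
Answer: I*√50057/28 ≈ 7.9905*I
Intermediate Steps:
V(s) = 15*s/16 + (9 + s)/s (V(s) = ((9 + s)/s + s*(-1/16)) + s = ((9 + s)/s - s/16) + s = (-s/16 + (9 + s)/s) + s = 15*s/16 + (9 + s)/s)
√(V(I(-1, 1)) + x(-43)) = √((1 + 9/(-7) + (15/16)*(-7)) - 57) = √((1 + 9*(-⅐) - 105/16) - 57) = √((1 - 9/7 - 105/16) - 57) = √(-767/112 - 57) = √(-7151/112) = I*√50057/28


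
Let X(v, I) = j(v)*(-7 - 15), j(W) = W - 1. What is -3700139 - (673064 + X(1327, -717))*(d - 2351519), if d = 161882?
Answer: 1409886047065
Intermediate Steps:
j(W) = -1 + W
X(v, I) = 22 - 22*v (X(v, I) = (-1 + v)*(-7 - 15) = (-1 + v)*(-22) = 22 - 22*v)
-3700139 - (673064 + X(1327, -717))*(d - 2351519) = -3700139 - (673064 + (22 - 22*1327))*(161882 - 2351519) = -3700139 - (673064 + (22 - 29194))*(-2189637) = -3700139 - (673064 - 29172)*(-2189637) = -3700139 - 643892*(-2189637) = -3700139 - 1*(-1409889747204) = -3700139 + 1409889747204 = 1409886047065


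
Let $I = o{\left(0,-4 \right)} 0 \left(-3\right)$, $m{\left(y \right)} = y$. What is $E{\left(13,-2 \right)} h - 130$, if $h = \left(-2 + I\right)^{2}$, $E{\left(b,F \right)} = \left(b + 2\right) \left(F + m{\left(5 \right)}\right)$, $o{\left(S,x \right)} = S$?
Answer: $50$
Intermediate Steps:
$E{\left(b,F \right)} = \left(2 + b\right) \left(5 + F\right)$ ($E{\left(b,F \right)} = \left(b + 2\right) \left(F + 5\right) = \left(2 + b\right) \left(5 + F\right)$)
$I = 0$ ($I = 0 \cdot 0 \left(-3\right) = 0 \left(-3\right) = 0$)
$h = 4$ ($h = \left(-2 + 0\right)^{2} = \left(-2\right)^{2} = 4$)
$E{\left(13,-2 \right)} h - 130 = \left(10 + 2 \left(-2\right) + 5 \cdot 13 - 26\right) 4 - 130 = \left(10 - 4 + 65 - 26\right) 4 - 130 = 45 \cdot 4 - 130 = 180 - 130 = 50$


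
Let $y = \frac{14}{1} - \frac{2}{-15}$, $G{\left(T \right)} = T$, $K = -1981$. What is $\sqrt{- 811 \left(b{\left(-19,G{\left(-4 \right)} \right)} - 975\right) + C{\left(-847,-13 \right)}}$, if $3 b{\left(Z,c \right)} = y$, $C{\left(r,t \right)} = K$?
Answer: $\frac{2 \sqrt{44151935}}{15} \approx 885.96$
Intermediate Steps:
$C{\left(r,t \right)} = -1981$
$y = \frac{212}{15}$ ($y = 14 \cdot 1 - - \frac{2}{15} = 14 + \frac{2}{15} = \frac{212}{15} \approx 14.133$)
$b{\left(Z,c \right)} = \frac{212}{45}$ ($b{\left(Z,c \right)} = \frac{1}{3} \cdot \frac{212}{15} = \frac{212}{45}$)
$\sqrt{- 811 \left(b{\left(-19,G{\left(-4 \right)} \right)} - 975\right) + C{\left(-847,-13 \right)}} = \sqrt{- 811 \left(\frac{212}{45} - 975\right) - 1981} = \sqrt{\left(-811\right) \left(- \frac{43663}{45}\right) - 1981} = \sqrt{\frac{35410693}{45} - 1981} = \sqrt{\frac{35321548}{45}} = \frac{2 \sqrt{44151935}}{15}$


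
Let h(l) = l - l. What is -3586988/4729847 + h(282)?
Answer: -3586988/4729847 ≈ -0.75837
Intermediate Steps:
h(l) = 0
-3586988/4729847 + h(282) = -3586988/4729847 + 0 = -3586988/4729847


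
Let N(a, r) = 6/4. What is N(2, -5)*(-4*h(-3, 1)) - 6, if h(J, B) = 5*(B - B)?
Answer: -6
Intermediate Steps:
N(a, r) = 3/2 (N(a, r) = 6*(¼) = 3/2)
h(J, B) = 0 (h(J, B) = 5*0 = 0)
N(2, -5)*(-4*h(-3, 1)) - 6 = 3*(-4*0)/2 - 6 = (3/2)*0 - 6 = 0 - 6 = -6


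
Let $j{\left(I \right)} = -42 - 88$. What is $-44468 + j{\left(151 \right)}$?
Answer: $-44598$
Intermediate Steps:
$j{\left(I \right)} = -130$
$-44468 + j{\left(151 \right)} = -44468 - 130 = -44598$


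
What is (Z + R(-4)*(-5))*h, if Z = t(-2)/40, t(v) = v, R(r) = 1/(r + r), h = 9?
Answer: 207/40 ≈ 5.1750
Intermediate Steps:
R(r) = 1/(2*r)
Z = -1/20 (Z = -2/40 = -2*1/40 = -1/20 ≈ -0.050000)
(Z + R(-4)*(-5))*h = (-1/20 + ((½)/(-4))*(-5))*9 = (-1/20 + ((½)*(-¼))*(-5))*9 = (-1/20 - ⅛*(-5))*9 = (-1/20 + 5/8)*9 = (23/40)*9 = 207/40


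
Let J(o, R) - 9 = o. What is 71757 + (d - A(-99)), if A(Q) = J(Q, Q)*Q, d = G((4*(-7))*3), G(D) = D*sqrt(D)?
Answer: 62847 - 168*I*sqrt(21) ≈ 62847.0 - 769.87*I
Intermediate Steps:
J(o, R) = 9 + o
G(D) = D**(3/2)
d = -168*I*sqrt(21) (d = ((4*(-7))*3)**(3/2) = (-28*3)**(3/2) = (-84)**(3/2) = -168*I*sqrt(21) ≈ -769.87*I)
A(Q) = Q*(9 + Q) (A(Q) = (9 + Q)*Q = Q*(9 + Q))
71757 + (d - A(-99)) = 71757 + (-168*I*sqrt(21) - (-99)*(9 - 99)) = 71757 + (-168*I*sqrt(21) - (-99)*(-90)) = 71757 + (-168*I*sqrt(21) - 1*8910) = 71757 + (-168*I*sqrt(21) - 8910) = 71757 + (-8910 - 168*I*sqrt(21)) = 62847 - 168*I*sqrt(21)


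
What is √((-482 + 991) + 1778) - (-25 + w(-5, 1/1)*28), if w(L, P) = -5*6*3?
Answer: 2545 + √2287 ≈ 2592.8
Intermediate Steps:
w(L, P) = -90 (w(L, P) = -30*3 = -90)
√((-482 + 991) + 1778) - (-25 + w(-5, 1/1)*28) = √((-482 + 991) + 1778) - (-25 - 90*28) = √(509 + 1778) - (-25 - 2520) = √2287 - 1*(-2545) = √2287 + 2545 = 2545 + √2287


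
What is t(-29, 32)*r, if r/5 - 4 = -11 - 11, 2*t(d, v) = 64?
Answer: -2880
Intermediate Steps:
t(d, v) = 32 (t(d, v) = (½)*64 = 32)
r = -90 (r = 20 + 5*(-11 - 11) = 20 + 5*(-22) = 20 - 110 = -90)
t(-29, 32)*r = 32*(-90) = -2880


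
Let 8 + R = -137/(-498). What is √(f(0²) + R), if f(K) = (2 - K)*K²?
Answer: I*√1915806/498 ≈ 2.7794*I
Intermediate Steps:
f(K) = K²*(2 - K)
R = -3847/498 (R = -8 - 137/(-498) = -8 - 137*(-1/498) = -8 + 137/498 = -3847/498 ≈ -7.7249)
√(f(0²) + R) = √((0²)²*(2 - 1*0²) - 3847/498) = √(0²*(2 - 1*0) - 3847/498) = √(0*(2 + 0) - 3847/498) = √(0*2 - 3847/498) = √(0 - 3847/498) = √(-3847/498) = I*√1915806/498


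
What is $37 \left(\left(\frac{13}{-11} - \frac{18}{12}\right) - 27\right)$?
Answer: $- \frac{24161}{22} \approx -1098.2$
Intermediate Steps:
$37 \left(\left(\frac{13}{-11} - \frac{18}{12}\right) - 27\right) = 37 \left(\left(13 \left(- \frac{1}{11}\right) - \frac{3}{2}\right) - 27\right) = 37 \left(\left(- \frac{13}{11} - \frac{3}{2}\right) - 27\right) = 37 \left(- \frac{59}{22} - 27\right) = 37 \left(- \frac{653}{22}\right) = - \frac{24161}{22}$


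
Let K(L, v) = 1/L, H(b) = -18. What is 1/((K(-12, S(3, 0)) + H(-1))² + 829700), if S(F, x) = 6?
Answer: 144/119523889 ≈ 1.2048e-6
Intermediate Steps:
1/((K(-12, S(3, 0)) + H(-1))² + 829700) = 1/((1/(-12) - 18)² + 829700) = 1/((-1/12 - 18)² + 829700) = 1/((-217/12)² + 829700) = 1/(47089/144 + 829700) = 1/(119523889/144) = 144/119523889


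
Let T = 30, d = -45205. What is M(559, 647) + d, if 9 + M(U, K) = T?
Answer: -45184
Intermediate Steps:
M(U, K) = 21 (M(U, K) = -9 + 30 = 21)
M(559, 647) + d = 21 - 45205 = -45184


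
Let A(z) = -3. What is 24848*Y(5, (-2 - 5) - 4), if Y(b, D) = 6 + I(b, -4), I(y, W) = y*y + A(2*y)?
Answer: 695744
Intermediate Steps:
I(y, W) = -3 + y**2 (I(y, W) = y*y - 3 = y**2 - 3 = -3 + y**2)
Y(b, D) = 3 + b**2 (Y(b, D) = 6 + (-3 + b**2) = 3 + b**2)
24848*Y(5, (-2 - 5) - 4) = 24848*(3 + 5**2) = 24848*(3 + 25) = 24848*28 = 695744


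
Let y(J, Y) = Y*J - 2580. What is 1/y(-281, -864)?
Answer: 1/240204 ≈ 4.1631e-6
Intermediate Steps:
y(J, Y) = -2580 + J*Y (y(J, Y) = J*Y - 2580 = -2580 + J*Y)
1/y(-281, -864) = 1/(-2580 - 281*(-864)) = 1/(-2580 + 242784) = 1/240204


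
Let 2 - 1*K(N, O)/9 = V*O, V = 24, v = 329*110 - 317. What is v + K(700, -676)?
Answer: 181907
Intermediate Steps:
v = 35873 (v = 36190 - 317 = 35873)
K(N, O) = 18 - 216*O
v + K(700, -676) = 35873 + (18 - 216*(-676)) = 35873 + (18 + 146016) = 35873 + 146034 = 181907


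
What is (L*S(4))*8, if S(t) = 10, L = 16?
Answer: 1280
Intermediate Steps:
(L*S(4))*8 = (16*10)*8 = 160*8 = 1280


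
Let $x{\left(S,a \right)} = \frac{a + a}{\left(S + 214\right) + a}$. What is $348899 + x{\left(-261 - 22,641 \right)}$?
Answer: $\frac{99785755}{286} \approx 3.489 \cdot 10^{5}$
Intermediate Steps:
$x{\left(S,a \right)} = \frac{2 a}{214 + S + a}$ ($x{\left(S,a \right)} = \frac{2 a}{\left(214 + S\right) + a} = \frac{2 a}{214 + S + a}$)
$348899 + x{\left(-261 - 22,641 \right)} = 348899 + 2 \cdot 641 \frac{1}{214 - 283 + 641} = 348899 + 2 \cdot 641 \cdot \frac{1}{572} = 348899 + \frac{641}{286} = \frac{99785755}{286}$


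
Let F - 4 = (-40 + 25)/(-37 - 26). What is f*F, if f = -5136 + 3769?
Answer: -121663/21 ≈ -5793.5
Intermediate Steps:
f = -1367
F = 89/21 (F = 4 + (-40 + 25)/(-37 - 26) = 4 - 15/(-63) = 4 - 15*(-1/63) = 4 + 5/21 = 89/21 ≈ 4.2381)
f*F = -1367*89/21 = -121663/21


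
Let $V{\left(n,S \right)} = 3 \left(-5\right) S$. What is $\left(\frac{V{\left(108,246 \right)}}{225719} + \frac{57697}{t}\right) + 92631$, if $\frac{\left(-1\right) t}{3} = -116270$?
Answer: $\frac{7293132371090333}{78733044390} \approx 92631.0$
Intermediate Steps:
$t = 348810$ ($t = \left(-3\right) \left(-116270\right) = 348810$)
$V{\left(n,S \right)} = - 15 S$
$\left(\frac{V{\left(108,246 \right)}}{225719} + \frac{57697}{t}\right) + 92631 = \left(\frac{\left(-15\right) 246}{225719} + \frac{57697}{348810}\right) + 92631 = \left(\left(-3690\right) \frac{1}{225719} + 57697 \cdot \frac{1}{348810}\right) + 92631 = \left(- \frac{3690}{225719} + \frac{57697}{348810}\right) + 92631 = \frac{11736200243}{78733044390} + 92631 = \frac{7293132371090333}{78733044390}$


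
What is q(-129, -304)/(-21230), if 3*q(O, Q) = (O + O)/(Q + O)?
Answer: -43/4596295 ≈ -9.3554e-6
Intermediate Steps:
q(O, Q) = 2*O/(3*(O + Q)) (q(O, Q) = ((O + O)/(Q + O))/3 = ((2*O)/(O + Q))/3 = (2*O/(O + Q))/3 = 2*O/(3*(O + Q)))
q(-129, -304)/(-21230) = ((⅔)*(-129)/(-129 - 304))/(-21230) = ((⅔)*(-129)/(-433))*(-1/21230) = ((⅔)*(-129)*(-1/433))*(-1/21230) = (86/433)*(-1/21230) = -43/4596295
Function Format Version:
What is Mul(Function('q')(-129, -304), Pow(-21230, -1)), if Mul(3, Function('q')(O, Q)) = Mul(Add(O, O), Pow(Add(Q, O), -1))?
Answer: Rational(-43, 4596295) ≈ -9.3554e-6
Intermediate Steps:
Function('q')(O, Q) = Mul(Rational(2, 3), O, Pow(Add(O, Q), -1)) (Function('q')(O, Q) = Mul(Rational(1, 3), Mul(Add(O, O), Pow(Add(Q, O), -1))) = Mul(Rational(1, 3), Mul(Mul(2, O), Pow(Add(O, Q), -1))) = Mul(Rational(1, 3), Mul(2, O, Pow(Add(O, Q), -1))) = Mul(Rational(2, 3), O, Pow(Add(O, Q), -1)))
Mul(Function('q')(-129, -304), Pow(-21230, -1)) = Mul(Mul(Rational(2, 3), -129, Pow(Add(-129, -304), -1)), Pow(-21230, -1)) = Mul(Mul(Rational(2, 3), -129, Pow(-433, -1)), Rational(-1, 21230)) = Mul(Mul(Rational(2, 3), -129, Rational(-1, 433)), Rational(-1, 21230)) = Mul(Rational(86, 433), Rational(-1, 21230)) = Rational(-43, 4596295)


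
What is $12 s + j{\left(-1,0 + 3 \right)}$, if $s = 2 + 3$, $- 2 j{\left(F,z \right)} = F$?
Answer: $\frac{121}{2} \approx 60.5$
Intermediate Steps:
$j{\left(F,z \right)} = - \frac{F}{2}$
$s = 5$
$12 s + j{\left(-1,0 + 3 \right)} = 12 \cdot 5 - - \frac{1}{2} = 60 + \frac{1}{2} = \frac{121}{2}$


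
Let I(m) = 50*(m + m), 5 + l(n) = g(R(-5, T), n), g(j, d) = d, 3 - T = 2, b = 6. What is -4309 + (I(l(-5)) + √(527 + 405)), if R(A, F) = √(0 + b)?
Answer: -5309 + 2*√233 ≈ -5278.5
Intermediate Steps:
T = 1 (T = 3 - 1*2 = 3 - 2 = 1)
R(A, F) = √6 (R(A, F) = √(0 + 6) = √6)
l(n) = -5 + n
I(m) = 100*m (I(m) = 50*(2*m) = 100*m)
-4309 + (I(l(-5)) + √(527 + 405)) = -4309 + (100*(-5 - 5) + √(527 + 405)) = -4309 + (100*(-10) + √932) = -4309 + (-1000 + 2*√233) = -5309 + 2*√233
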